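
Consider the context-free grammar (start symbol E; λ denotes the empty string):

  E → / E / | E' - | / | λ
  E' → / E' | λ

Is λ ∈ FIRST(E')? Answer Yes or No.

Yes

E' has an λ-production, so E' ⇒ λ.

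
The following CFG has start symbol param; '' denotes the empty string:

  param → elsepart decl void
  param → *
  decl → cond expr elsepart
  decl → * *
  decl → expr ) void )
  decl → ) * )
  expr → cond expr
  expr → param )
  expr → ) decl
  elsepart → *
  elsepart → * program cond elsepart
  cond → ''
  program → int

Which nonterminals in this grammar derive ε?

{ cond }

Directly nullable (have an ''-production): cond.
No other nonterminal has a production whose RHS symbols are all nullable.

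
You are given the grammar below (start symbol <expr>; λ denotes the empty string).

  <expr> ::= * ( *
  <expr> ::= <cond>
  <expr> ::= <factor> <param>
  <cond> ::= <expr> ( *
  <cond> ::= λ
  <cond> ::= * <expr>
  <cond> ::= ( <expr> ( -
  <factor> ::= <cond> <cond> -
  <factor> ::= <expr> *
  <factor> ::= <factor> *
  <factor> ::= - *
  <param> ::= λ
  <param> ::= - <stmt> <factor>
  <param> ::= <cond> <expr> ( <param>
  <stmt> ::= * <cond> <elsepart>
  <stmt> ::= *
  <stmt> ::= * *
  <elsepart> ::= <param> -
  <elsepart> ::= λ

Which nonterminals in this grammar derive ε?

{ <cond>, <elsepart>, <expr>, <param> }

Directly nullable (have an λ-production): <cond>, <param>, <elsepart>.
<expr> ::= <cond> with every symbol nullable, so <expr> is nullable.
No other nonterminal has a production whose RHS symbols are all nullable.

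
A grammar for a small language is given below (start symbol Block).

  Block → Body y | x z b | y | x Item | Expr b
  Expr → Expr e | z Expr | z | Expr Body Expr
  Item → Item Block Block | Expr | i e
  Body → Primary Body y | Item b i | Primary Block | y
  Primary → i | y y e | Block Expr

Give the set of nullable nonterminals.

{ } (none)

No nonterminal has an empty production or an RHS whose symbols are all nullable.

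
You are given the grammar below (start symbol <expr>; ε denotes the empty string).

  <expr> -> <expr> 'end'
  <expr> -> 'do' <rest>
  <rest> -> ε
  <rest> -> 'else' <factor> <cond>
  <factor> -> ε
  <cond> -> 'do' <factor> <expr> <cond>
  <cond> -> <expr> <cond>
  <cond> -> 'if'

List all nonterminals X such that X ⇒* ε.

{ <factor>, <rest> }

Directly nullable (have an ε-production): <rest>, <factor>.
No other nonterminal has a production whose RHS symbols are all nullable.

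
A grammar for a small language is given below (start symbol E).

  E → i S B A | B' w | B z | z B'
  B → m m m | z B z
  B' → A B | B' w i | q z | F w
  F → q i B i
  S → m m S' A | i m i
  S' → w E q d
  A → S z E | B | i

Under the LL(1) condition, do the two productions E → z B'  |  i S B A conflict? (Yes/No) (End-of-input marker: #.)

No

FIRST(z B') = { z } and FIRST(i S B A) = { i }.
The FIRST sets are disjoint and neither alternative is nullable — no conflict.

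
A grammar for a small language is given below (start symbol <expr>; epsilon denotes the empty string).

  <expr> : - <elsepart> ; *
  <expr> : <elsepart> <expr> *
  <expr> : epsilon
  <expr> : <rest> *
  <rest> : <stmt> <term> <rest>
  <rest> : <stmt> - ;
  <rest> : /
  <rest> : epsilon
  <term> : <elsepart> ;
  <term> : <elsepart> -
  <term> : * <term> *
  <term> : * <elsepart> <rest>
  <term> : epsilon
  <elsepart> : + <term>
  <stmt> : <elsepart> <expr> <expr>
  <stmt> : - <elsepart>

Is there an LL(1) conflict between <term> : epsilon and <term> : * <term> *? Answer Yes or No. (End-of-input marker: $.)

FIRST(epsilon) = { epsilon } and FIRST(* <term> *) = { * }.
The first alternative is nullable and FOLLOW(<term>) = { *, +, -, /, ; } shares * with FIRST of the second — conflict.

Yes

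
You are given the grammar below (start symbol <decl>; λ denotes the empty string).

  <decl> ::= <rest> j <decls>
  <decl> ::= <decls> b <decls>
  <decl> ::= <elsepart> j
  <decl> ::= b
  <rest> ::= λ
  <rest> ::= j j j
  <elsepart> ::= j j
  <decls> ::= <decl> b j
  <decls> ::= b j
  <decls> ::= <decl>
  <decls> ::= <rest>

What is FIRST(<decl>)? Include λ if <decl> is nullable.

From <decl> ::= <rest> j <decls>: <rest> nullable, take FIRST(<rest>) ∪ {j} = { j }.
From <decl> ::= <decls> b <decls>: <decls> nullable, take FIRST(<decls>) ∪ {b} = { b, j }.
From <decl> ::= <elsepart> j: add FIRST(<elsepart>) = { j }.
<decl> ::= b contributes {b}.
Union: FIRST(<decl>) = { b, j }.

{ b, j }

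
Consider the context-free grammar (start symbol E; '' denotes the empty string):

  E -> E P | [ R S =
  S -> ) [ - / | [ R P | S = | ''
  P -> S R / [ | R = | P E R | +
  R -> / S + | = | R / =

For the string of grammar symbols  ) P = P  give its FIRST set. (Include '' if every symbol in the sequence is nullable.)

) is a terminal; add {)} and stop.

{ ) }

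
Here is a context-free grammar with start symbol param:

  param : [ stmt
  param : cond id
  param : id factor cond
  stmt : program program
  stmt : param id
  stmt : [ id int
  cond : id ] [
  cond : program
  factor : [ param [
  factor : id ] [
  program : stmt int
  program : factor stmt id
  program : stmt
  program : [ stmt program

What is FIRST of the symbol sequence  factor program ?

{ [, id }

Add FIRST(factor) = { [, id }; factor is not nullable, stop.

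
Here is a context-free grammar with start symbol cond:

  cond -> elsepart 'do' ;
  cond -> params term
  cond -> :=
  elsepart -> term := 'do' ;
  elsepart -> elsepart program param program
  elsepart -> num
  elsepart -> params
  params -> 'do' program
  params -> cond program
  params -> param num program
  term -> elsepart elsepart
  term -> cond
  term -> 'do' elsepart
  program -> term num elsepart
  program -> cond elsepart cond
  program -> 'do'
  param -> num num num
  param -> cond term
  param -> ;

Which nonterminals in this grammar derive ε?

No nonterminal has an empty production or an RHS whose symbols are all nullable.

{ } (none)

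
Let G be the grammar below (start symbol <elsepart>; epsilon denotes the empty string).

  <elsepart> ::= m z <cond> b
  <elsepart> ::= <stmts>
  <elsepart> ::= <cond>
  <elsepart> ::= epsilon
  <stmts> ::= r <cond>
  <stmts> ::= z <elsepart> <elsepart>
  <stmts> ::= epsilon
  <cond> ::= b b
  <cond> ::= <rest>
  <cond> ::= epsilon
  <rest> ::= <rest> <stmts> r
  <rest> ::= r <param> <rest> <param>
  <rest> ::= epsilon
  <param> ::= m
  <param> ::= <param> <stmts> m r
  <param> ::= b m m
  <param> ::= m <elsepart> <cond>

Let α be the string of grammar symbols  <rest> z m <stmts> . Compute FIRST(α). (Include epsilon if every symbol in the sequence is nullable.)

{ r, z }

Add FIRST(<rest>)\{epsilon} = { r, z }; <rest> is nullable, continue.
z is a terminal; add {z} and stop.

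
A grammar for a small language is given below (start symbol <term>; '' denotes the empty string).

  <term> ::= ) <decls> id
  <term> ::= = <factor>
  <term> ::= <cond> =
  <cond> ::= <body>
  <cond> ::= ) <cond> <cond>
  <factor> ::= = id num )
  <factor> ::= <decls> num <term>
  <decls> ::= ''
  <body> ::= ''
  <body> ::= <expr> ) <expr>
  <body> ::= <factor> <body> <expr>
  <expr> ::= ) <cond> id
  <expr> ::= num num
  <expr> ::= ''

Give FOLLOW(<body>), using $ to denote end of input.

In <cond> ::= <body>: <body> is at the end, add FOLLOW(<cond>) = { ), =, id, num }.
In <body> ::= <factor> <body> <expr>: add FIRST(<expr>)\{''} = { ), num }.
  Since <expr> is nullable, also add FOLLOW(<body>) = { ), =, id, num }.
Union: FOLLOW(<body>) = { ), =, id, num }.

{ ), =, id, num }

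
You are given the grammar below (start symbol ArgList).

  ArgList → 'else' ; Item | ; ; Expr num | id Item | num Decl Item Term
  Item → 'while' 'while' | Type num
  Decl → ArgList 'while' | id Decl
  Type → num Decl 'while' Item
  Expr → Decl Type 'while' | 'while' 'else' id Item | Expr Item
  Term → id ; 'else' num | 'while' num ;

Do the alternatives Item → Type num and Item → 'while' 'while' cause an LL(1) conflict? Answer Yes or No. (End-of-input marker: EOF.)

No

FIRST(Type num) = { num } and FIRST('while' 'while') = { 'while' }.
The FIRST sets are disjoint and neither alternative is nullable — no conflict.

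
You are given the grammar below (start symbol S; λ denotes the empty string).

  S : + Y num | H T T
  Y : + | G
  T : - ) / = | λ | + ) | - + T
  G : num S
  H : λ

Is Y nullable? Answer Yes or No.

Nullable nonterminals: H, S, T.
No production of Y has an RHS whose symbols are all nullable, so Y is not nullable.

No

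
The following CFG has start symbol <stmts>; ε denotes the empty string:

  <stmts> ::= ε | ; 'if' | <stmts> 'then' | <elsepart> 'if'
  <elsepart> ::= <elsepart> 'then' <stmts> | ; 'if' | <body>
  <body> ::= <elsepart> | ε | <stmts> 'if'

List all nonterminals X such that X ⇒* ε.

Directly nullable (have an ε-production): <stmts>, <body>.
<elsepart> ::= <body> with every symbol nullable, so <elsepart> is nullable.

{ <body>, <elsepart>, <stmts> }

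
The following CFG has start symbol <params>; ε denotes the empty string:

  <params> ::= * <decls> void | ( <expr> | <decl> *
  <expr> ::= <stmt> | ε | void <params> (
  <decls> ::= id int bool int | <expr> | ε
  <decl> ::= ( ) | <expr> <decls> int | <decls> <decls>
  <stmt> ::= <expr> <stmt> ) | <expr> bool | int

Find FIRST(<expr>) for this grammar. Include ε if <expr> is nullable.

{ bool, int, void, ε }

From <expr> ::= <stmt>: add FIRST(<stmt>) = { bool, int, void }.
<expr> ::= ε contributes ε.
<expr> ::= void <params> ( contributes {void}.
Union: FIRST(<expr>) = { bool, int, void, ε }.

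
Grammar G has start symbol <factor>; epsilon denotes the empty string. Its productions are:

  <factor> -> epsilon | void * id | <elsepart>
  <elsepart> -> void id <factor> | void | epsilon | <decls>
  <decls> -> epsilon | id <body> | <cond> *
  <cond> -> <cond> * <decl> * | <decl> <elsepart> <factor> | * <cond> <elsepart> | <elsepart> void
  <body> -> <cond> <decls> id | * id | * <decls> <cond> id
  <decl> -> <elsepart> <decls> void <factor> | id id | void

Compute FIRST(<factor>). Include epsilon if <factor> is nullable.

<factor> -> epsilon contributes epsilon.
<factor> -> void * id contributes {void}.
From <factor> -> <elsepart>: add FIRST(<elsepart>) = { *, id, void, epsilon } (including epsilon since <elsepart> is nullable).
Union: FIRST(<factor>) = { *, id, void, epsilon }.

{ *, id, void, epsilon }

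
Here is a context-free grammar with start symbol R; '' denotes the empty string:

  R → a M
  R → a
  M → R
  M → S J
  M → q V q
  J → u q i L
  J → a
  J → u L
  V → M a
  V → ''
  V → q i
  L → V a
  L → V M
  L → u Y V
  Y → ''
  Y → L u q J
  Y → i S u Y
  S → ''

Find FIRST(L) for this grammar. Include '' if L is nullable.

From L → V a: V nullable, take FIRST(V) ∪ {a} = { a, q, u }.
From L → V M: V nullable, take FIRST(V) ∪ FIRST(M) = { a, q, u }.
L → u Y V contributes {u}.
Union: FIRST(L) = { a, q, u }.

{ a, q, u }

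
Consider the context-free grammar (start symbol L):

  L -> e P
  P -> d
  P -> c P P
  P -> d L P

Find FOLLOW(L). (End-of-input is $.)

L is the start symbol, so $ ∈ FOLLOW(L).
In P -> d L P: add FIRST(P) = { c, d }.
Union: FOLLOW(L) = { $, c, d }.

{ $, c, d }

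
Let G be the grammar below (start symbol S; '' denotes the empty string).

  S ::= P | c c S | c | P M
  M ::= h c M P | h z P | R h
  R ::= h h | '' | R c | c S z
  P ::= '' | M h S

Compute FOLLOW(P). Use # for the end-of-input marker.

{ #, c, h, z }

In S ::= P: P is at the end, add FOLLOW(S) = { #, c, h, z }.
In S ::= P M: add FIRST(M) = { c, h }.
In M ::= h c M P: P is at the end, add FOLLOW(M) = { #, c, h, z }.
In M ::= h z P: P is at the end, add FOLLOW(M) = { #, c, h, z }.
Union: FOLLOW(P) = { #, c, h, z }.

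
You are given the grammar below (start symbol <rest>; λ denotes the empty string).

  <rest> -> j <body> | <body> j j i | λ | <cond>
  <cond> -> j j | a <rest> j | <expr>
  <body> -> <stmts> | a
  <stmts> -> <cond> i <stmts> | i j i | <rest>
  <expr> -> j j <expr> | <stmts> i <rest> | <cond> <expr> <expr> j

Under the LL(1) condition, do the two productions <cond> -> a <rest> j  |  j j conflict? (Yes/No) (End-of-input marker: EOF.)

FIRST(a <rest> j) = { a } and FIRST(j j) = { j }.
The FIRST sets are disjoint and neither alternative is nullable — no conflict.

No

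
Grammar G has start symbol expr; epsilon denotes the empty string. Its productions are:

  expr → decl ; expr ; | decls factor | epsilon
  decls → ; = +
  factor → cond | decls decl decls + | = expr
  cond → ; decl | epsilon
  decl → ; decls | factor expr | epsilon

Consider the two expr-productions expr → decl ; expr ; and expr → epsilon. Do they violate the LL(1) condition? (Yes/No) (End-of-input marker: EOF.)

Yes

FIRST(decl ; expr ;) = { ;, = } and FIRST(epsilon) = { epsilon }.
The second alternative is nullable and FOLLOW(expr) = { EOF, ;, = } shares ; with FIRST of the first — conflict.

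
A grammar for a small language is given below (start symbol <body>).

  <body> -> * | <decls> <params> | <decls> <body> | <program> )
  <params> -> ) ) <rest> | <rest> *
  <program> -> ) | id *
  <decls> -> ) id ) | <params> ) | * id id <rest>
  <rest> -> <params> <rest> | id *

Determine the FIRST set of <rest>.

{ ), id }

From <rest> -> <params> <rest>: add FIRST(<params>) = { ), id }.
<rest> -> id * contributes {id}.
Union: FIRST(<rest>) = { ), id }.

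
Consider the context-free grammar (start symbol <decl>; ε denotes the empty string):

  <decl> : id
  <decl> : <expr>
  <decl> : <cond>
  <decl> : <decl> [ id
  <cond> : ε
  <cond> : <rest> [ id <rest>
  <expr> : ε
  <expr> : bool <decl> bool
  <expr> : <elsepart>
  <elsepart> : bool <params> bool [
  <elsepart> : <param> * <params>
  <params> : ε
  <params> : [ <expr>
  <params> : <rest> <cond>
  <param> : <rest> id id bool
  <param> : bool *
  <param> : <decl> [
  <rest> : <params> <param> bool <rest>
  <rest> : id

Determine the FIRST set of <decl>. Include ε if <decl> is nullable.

{ [, bool, id, ε }

<decl> : id contributes {id}.
From <decl> : <expr>: add FIRST(<expr>) = { [, bool, id, ε } (including ε since <expr> is nullable).
From <decl> : <cond>: add FIRST(<cond>) = { [, bool, id, ε } (including ε since <cond> is nullable).
From <decl> : <decl> [ id: <decl> nullable, take FIRST(<decl>) ∪ {[} = { [, bool, id }.
Union: FIRST(<decl>) = { [, bool, id, ε }.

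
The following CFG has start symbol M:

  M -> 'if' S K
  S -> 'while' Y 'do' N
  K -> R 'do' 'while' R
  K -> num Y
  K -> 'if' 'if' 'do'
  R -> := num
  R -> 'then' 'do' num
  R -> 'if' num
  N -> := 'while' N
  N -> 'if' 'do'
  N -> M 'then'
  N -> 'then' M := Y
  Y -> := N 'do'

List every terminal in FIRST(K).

{ 'if', 'then', :=, num }

From K -> R 'do' 'while' R: add FIRST(R) = { 'if', 'then', := }.
K -> num Y contributes {num}.
K -> 'if' 'if' 'do' contributes {'if'}.
Union: FIRST(K) = { 'if', 'then', :=, num }.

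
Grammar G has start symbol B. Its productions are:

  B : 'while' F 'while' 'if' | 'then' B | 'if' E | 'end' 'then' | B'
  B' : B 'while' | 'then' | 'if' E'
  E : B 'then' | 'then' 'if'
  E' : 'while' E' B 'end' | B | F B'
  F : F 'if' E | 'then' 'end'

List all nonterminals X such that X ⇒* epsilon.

{ } (none)

No nonterminal has an empty production or an RHS whose symbols are all nullable.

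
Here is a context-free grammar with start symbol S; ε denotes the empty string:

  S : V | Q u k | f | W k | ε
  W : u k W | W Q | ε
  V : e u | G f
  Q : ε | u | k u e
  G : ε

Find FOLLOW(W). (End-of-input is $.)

{ k, u }

In S : W k: add FIRST(k) = { k }.
In W : u k W: W is at the end, add FOLLOW(W) = { k, u }.
In W : W Q: add FIRST(Q)\{ε} = { k, u }.
  Since Q is nullable, also add FOLLOW(W) = { k, u }.
Union: FOLLOW(W) = { k, u }.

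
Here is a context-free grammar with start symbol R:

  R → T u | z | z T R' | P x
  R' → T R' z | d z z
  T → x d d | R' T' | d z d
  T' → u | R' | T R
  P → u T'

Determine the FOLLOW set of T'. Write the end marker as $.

In T → R' T': T' is at the end, add FOLLOW(T) = { d, u, x, z }.
In P → u T': T' is at the end, add FOLLOW(P) = { x }.
Union: FOLLOW(T') = { d, u, x, z }.

{ d, u, x, z }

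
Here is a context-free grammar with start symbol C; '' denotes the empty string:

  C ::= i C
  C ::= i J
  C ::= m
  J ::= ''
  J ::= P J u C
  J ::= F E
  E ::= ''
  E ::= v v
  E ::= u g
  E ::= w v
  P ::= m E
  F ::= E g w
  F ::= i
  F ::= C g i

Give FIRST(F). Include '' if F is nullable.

{ g, i, m, u, v, w }

From F ::= E g w: E nullable, take FIRST(E) ∪ {g} = { g, u, v, w }.
F ::= i contributes {i}.
From F ::= C g i: add FIRST(C) = { i, m }.
Union: FIRST(F) = { g, i, m, u, v, w }.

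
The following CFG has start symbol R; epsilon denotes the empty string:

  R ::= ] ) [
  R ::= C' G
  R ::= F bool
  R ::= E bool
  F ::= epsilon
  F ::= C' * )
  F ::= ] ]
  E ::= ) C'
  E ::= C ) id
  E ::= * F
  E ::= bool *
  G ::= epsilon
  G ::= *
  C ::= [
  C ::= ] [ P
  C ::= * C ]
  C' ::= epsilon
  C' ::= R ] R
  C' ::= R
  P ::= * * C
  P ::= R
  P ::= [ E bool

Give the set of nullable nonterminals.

{ C', F, G, P, R }

Directly nullable (have an epsilon-production): F, G, C'.
R ::= C' G with every symbol nullable, so R is nullable.
P ::= R with every symbol nullable, so P is nullable.
No other nonterminal has a production whose RHS symbols are all nullable.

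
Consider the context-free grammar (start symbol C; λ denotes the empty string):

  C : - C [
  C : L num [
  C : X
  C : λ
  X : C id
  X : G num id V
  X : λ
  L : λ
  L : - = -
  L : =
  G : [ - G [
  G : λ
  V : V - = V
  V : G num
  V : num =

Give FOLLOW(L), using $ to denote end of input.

In C : L num [: add FIRST(num [) = { num }.
Union: FOLLOW(L) = { num }.

{ num }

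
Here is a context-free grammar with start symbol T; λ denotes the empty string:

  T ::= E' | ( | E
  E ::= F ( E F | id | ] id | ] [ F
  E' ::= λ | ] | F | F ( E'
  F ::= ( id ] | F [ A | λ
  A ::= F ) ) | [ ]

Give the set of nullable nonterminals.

{ E', F, T }

Directly nullable (have an λ-production): E', F.
T ::= E' with every symbol nullable, so T is nullable.
No other nonterminal has a production whose RHS symbols are all nullable.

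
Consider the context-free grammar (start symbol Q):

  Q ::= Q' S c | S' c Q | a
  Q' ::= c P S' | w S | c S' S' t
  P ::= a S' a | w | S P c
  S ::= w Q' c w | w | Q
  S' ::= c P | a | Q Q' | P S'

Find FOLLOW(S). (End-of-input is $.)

In Q ::= Q' S c: add FIRST(c) = { c }.
In Q' ::= w S: S is at the end, add FOLLOW(Q') = { a, c, t, w }.
In P ::= S P c: add FIRST(P c) = { a, c, w }.
Union: FOLLOW(S) = { a, c, t, w }.

{ a, c, t, w }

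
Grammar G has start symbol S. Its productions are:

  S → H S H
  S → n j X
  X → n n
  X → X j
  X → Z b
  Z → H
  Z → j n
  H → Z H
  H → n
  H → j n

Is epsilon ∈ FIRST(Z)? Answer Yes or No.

No

No nonterminal in this grammar is nullable.
No production of Z has an RHS whose symbols are all nullable, so Z is not nullable.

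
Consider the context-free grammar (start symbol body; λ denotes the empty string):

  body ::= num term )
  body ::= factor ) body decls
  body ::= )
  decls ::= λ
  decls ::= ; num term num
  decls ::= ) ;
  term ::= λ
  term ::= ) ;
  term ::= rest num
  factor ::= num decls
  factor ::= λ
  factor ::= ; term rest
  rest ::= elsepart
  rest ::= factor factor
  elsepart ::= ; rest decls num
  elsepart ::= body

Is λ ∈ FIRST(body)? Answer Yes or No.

No

Nullable nonterminals: decls, factor, rest, term.
No production of body has an RHS whose symbols are all nullable, so body is not nullable.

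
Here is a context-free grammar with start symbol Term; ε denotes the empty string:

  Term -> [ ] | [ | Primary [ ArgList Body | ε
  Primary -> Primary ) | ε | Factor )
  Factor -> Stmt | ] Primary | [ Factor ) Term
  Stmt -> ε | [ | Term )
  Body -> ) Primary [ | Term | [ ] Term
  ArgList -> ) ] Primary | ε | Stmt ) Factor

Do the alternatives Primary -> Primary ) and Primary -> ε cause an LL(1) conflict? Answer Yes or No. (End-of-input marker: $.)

FIRST(Primary )) = { ), [, ] } and FIRST(ε) = { ε }.
The second alternative is nullable and FOLLOW(Primary) = { $, ), [, ] } shares ) with FIRST of the first — conflict.

Yes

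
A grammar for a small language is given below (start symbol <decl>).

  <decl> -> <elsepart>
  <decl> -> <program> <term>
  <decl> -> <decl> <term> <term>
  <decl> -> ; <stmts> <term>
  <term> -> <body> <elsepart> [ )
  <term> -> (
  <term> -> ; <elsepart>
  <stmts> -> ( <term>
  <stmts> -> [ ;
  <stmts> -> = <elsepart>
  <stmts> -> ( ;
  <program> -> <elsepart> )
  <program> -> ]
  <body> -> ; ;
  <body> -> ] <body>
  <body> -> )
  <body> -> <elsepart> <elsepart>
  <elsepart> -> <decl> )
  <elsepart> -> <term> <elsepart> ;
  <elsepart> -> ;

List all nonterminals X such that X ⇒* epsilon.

No nonterminal has an empty production or an RHS whose symbols are all nullable.

{ } (none)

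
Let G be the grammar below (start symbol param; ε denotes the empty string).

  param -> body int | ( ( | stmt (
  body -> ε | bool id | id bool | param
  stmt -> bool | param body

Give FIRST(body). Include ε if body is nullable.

body -> ε contributes ε.
body -> bool id contributes {bool}.
body -> id bool contributes {id}.
From body -> param: add FIRST(param) = { (, bool, id, int }.
Union: FIRST(body) = { (, bool, id, int, ε }.

{ (, bool, id, int, ε }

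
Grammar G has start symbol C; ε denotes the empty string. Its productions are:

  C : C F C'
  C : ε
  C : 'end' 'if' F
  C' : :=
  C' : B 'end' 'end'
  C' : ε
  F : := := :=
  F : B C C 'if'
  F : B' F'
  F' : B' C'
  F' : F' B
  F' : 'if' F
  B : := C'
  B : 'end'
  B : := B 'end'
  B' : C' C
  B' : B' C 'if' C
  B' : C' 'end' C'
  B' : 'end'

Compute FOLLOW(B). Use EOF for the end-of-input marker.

{ EOF, 'end', 'if', := }

In C' : B 'end' 'end': add FIRST('end' 'end') = { 'end' }.
In F : B C C 'if': add FIRST(C C 'if') = { 'end', 'if', := }.
In F' : F' B: B is at the end, add FOLLOW(F') = { EOF, 'end', 'if', := }.
In B : := B 'end': add FIRST('end') = { 'end' }.
Union: FOLLOW(B) = { EOF, 'end', 'if', := }.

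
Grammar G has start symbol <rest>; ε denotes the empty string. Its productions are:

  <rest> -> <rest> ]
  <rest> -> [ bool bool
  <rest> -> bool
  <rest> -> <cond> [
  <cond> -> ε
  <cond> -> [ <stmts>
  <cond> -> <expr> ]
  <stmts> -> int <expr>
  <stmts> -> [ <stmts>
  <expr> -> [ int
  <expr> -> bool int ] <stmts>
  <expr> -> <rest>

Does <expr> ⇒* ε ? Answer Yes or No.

No

Nullable nonterminals: <cond>.
No production of <expr> has an RHS whose symbols are all nullable, so <expr> is not nullable.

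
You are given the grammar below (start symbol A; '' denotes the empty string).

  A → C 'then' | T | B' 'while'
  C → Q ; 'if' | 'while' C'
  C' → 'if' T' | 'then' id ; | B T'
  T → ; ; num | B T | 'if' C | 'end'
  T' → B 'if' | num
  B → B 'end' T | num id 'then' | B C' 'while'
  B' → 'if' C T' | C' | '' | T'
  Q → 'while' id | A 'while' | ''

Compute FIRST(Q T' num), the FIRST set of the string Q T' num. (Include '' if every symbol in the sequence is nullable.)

Add FIRST(Q)\{''} = { 'end', 'if', 'then', 'while', ;, num }; Q is nullable, continue.
Add FIRST(T') = { num }; T' is not nullable, stop.

{ 'end', 'if', 'then', 'while', ;, num }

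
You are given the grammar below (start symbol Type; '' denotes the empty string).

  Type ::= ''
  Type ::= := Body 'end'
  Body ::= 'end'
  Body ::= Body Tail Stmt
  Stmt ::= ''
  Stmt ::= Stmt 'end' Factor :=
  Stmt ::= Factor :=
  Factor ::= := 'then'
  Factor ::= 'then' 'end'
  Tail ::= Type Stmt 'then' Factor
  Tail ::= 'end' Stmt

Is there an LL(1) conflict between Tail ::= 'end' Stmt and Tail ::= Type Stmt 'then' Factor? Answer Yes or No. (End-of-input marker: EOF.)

FIRST('end' Stmt) = { 'end' } and FIRST(Type Stmt 'then' Factor) = { 'end', 'then', := }.
Both contain 'end', so the two alternatives are not disjoint — LL(1) conflict.

Yes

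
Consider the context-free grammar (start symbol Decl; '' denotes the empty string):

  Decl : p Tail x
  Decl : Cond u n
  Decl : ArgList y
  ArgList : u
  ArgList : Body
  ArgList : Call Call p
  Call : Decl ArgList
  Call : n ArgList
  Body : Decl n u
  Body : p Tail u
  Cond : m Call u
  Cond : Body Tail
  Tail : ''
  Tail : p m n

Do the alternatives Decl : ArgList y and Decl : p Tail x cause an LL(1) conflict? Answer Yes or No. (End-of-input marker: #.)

FIRST(ArgList y) = { m, n, p, u } and FIRST(p Tail x) = { p }.
Both contain p, so the two alternatives are not disjoint — LL(1) conflict.

Yes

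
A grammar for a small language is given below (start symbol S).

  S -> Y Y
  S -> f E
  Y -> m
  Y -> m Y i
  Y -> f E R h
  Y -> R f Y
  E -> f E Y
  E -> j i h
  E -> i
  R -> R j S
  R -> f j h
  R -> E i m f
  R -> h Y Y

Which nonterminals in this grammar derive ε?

No nonterminal has an empty production or an RHS whose symbols are all nullable.

{ } (none)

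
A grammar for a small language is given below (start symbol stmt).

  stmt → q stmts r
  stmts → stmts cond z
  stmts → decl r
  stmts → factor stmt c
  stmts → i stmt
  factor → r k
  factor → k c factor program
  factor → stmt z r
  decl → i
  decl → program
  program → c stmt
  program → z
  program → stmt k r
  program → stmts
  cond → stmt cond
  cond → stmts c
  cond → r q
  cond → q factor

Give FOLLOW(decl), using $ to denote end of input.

In stmts → decl r: add FIRST(r) = { r }.
Union: FOLLOW(decl) = { r }.

{ r }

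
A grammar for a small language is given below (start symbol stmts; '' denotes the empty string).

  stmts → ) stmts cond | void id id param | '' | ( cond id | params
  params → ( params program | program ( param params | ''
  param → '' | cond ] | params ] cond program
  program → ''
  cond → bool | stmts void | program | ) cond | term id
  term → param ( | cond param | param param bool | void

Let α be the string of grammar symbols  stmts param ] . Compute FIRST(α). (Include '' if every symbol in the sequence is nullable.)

{ (, ), ], bool, id, void }

Add FIRST(stmts)\{''} = { (, ), void }; stmts is nullable, continue.
Add FIRST(param)\{''} = { (, ), ], bool, id, void }; param is nullable, continue.
] is a terminal; add {]} and stop.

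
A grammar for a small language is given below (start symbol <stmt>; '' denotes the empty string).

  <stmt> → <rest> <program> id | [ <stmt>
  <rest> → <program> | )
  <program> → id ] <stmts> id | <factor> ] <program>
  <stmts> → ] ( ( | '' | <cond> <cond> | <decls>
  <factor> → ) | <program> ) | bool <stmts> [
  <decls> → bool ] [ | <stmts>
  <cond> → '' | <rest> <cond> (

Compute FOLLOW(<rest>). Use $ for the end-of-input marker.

{ (, ), bool, id }

In <stmt> → <rest> <program> id: add FIRST(<program> id) = { ), bool, id }.
In <cond> → <rest> <cond> (: add FIRST(<cond> () = { (, ), bool, id }.
Union: FOLLOW(<rest>) = { (, ), bool, id }.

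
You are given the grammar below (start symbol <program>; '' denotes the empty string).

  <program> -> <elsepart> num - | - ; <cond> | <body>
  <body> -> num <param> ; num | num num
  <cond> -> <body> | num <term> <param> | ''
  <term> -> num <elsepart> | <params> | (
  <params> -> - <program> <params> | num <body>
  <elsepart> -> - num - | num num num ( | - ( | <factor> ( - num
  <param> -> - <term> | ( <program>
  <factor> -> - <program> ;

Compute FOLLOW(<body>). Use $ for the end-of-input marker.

{ $, (, -, ;, num }

In <program> -> <body>: <body> is at the end, add FOLLOW(<program>) = { $, -, ;, num }.
In <cond> -> <body>: <body> is at the end, add FOLLOW(<cond>) = { $, -, ;, num }.
In <params> -> num <body>: <body> is at the end, add FOLLOW(<params>) = { $, (, -, ;, num }.
Union: FOLLOW(<body>) = { $, (, -, ;, num }.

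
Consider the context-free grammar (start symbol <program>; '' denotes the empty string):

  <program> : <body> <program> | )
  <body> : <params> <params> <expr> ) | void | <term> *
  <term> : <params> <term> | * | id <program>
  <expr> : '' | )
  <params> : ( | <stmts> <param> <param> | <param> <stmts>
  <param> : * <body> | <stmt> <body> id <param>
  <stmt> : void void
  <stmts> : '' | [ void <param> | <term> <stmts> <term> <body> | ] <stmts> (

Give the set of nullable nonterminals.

{ <expr>, <stmts> }

Directly nullable (have an ''-production): <expr>, <stmts>.
No other nonterminal has a production whose RHS symbols are all nullable.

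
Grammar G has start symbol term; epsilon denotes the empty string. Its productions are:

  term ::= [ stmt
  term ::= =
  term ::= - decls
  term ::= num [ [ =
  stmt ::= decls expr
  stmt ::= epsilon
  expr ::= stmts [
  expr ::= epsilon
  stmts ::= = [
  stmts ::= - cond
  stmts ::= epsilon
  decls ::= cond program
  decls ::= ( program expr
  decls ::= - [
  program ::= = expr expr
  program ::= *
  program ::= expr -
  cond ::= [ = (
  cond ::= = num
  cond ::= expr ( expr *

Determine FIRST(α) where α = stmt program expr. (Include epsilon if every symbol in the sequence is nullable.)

Add FIRST(stmt)\{epsilon} = { (, -, =, [ }; stmt is nullable, continue.
Add FIRST(program) = { *, -, =, [ }; program is not nullable, stop.

{ (, *, -, =, [ }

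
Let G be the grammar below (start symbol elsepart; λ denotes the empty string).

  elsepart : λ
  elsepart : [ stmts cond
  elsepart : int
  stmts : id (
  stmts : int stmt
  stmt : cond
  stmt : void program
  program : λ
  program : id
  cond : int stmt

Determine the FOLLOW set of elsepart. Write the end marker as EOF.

{ EOF }

elsepart is the start symbol, so EOF ∈ FOLLOW(elsepart).
Union: FOLLOW(elsepart) = { EOF }.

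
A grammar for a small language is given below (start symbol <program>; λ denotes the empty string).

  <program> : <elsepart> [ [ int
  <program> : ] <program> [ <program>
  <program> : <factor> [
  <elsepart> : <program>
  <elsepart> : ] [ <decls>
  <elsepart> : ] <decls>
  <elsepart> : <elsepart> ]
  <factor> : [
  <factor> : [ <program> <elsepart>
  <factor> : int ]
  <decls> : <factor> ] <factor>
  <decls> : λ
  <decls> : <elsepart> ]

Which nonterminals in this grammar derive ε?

{ <decls> }

Directly nullable (have an λ-production): <decls>.
No other nonterminal has a production whose RHS symbols are all nullable.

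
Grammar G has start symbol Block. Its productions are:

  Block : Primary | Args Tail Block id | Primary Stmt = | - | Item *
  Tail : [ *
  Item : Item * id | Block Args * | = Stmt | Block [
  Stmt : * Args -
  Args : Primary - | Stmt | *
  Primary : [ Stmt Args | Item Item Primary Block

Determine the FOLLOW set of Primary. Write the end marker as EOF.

{ EOF, *, -, =, [, id }

In Block : Primary: Primary is at the end, add FOLLOW(Block) = { EOF, *, -, =, [, id }.
In Block : Primary Stmt =: add FIRST(Stmt =) = { * }.
In Args : Primary -: add FIRST(-) = { - }.
In Primary : Item Item Primary Block: add FIRST(Block) = { *, -, =, [ }.
Union: FOLLOW(Primary) = { EOF, *, -, =, [, id }.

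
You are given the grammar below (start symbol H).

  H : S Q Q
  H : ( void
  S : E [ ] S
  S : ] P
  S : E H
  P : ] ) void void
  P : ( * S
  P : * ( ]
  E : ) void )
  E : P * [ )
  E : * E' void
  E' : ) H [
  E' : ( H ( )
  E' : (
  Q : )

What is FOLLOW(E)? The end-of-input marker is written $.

In S : E [ ] S: add FIRST([ ] S) = { [ }.
In S : E H: add FIRST(H) = { (, ), *, ] }.
Union: FOLLOW(E) = { (, ), *, [, ] }.

{ (, ), *, [, ] }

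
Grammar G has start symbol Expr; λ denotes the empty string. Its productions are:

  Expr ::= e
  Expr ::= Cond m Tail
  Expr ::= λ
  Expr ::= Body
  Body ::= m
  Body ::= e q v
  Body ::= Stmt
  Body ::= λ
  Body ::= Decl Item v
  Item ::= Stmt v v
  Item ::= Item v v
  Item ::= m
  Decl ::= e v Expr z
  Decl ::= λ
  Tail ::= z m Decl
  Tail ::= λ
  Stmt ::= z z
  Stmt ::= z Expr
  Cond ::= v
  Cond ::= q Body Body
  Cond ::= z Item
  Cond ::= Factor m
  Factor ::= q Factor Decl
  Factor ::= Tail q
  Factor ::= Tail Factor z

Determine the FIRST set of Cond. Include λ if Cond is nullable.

{ q, v, z }

Cond ::= v contributes {v}.
Cond ::= q Body Body contributes {q}.
Cond ::= z Item contributes {z}.
From Cond ::= Factor m: add FIRST(Factor) = { q, z }.
Union: FIRST(Cond) = { q, v, z }.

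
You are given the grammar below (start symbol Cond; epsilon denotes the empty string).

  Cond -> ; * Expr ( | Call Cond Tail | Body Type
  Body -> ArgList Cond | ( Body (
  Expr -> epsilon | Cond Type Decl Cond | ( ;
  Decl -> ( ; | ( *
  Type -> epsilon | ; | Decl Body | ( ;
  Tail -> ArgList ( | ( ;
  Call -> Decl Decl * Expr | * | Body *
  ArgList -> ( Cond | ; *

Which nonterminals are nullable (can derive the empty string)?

Directly nullable (have an epsilon-production): Expr, Type.
No other nonterminal has a production whose RHS symbols are all nullable.

{ Expr, Type }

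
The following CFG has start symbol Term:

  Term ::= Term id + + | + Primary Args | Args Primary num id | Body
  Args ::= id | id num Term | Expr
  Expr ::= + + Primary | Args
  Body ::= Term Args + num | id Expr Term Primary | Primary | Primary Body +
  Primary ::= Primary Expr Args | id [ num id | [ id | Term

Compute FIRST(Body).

From Body ::= Term Args + num: add FIRST(Term) = { +, [, id }.
Body ::= id Expr Term Primary contributes {id}.
From Body ::= Primary: add FIRST(Primary) = { +, [, id }.
From Body ::= Primary Body +: add FIRST(Primary) = { +, [, id }.
Union: FIRST(Body) = { +, [, id }.

{ +, [, id }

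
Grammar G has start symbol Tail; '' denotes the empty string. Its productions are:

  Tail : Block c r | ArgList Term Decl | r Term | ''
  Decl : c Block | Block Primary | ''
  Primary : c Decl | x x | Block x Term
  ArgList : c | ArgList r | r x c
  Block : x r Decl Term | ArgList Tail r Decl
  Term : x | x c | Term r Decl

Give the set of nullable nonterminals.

{ Decl, Tail }

Directly nullable (have an ''-production): Tail, Decl.
No other nonterminal has a production whose RHS symbols are all nullable.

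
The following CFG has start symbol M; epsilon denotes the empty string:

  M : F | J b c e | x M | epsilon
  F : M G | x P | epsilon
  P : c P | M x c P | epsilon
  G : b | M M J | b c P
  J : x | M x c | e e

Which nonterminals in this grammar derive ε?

Directly nullable (have an epsilon-production): M, F, P.
No other nonterminal has a production whose RHS symbols are all nullable.

{ F, M, P }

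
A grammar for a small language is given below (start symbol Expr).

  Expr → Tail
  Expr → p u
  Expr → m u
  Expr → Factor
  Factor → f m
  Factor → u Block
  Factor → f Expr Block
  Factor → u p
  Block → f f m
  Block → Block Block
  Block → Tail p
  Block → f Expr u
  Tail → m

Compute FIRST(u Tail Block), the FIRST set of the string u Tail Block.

{ u }

u is a terminal; add {u} and stop.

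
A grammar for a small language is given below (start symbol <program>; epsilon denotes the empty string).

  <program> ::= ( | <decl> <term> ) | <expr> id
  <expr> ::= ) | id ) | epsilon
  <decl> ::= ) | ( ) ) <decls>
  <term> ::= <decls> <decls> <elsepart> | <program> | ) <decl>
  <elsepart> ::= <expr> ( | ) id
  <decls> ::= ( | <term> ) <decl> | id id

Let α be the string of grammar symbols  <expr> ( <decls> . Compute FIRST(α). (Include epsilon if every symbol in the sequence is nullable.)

{ (, ), id }

Add FIRST(<expr>)\{epsilon} = { ), id }; <expr> is nullable, continue.
( is a terminal; add {(} and stop.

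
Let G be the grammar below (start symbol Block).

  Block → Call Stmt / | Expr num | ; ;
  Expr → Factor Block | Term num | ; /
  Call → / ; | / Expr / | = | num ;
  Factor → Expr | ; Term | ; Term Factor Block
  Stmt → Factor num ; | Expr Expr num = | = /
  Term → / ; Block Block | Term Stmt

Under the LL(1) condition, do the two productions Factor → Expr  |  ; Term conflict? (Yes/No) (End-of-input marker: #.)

FIRST(Expr) = { /, ; } and FIRST(; Term) = { ; }.
Both contain ;, so the two alternatives are not disjoint — LL(1) conflict.

Yes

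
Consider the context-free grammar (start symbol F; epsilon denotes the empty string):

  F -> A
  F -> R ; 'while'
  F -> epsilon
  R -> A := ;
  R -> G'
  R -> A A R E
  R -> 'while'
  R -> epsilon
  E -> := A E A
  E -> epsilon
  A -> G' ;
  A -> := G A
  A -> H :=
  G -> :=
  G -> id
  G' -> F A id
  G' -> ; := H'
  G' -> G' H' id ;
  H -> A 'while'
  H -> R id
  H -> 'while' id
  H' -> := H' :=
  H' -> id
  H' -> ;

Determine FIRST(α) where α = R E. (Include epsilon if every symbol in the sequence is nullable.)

{ 'while', :=, ;, id, epsilon }

Add FIRST(R)\{epsilon} = { 'while', :=, ;, id }; R is nullable, continue.
Add FIRST(E)\{epsilon} = { := }; E is nullable, continue.
Every symbol is nullable, so include epsilon.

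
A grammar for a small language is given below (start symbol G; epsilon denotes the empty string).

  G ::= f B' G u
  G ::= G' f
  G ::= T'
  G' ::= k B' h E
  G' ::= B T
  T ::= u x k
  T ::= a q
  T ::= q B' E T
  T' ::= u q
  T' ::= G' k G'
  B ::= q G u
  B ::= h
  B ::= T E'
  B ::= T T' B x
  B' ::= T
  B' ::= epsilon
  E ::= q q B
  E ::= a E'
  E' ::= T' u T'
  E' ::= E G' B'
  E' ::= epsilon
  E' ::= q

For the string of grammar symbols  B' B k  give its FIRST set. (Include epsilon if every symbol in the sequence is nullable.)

Add FIRST(B')\{epsilon} = { a, q, u }; B' is nullable, continue.
Add FIRST(B) = { a, h, q, u }; B is not nullable, stop.

{ a, h, q, u }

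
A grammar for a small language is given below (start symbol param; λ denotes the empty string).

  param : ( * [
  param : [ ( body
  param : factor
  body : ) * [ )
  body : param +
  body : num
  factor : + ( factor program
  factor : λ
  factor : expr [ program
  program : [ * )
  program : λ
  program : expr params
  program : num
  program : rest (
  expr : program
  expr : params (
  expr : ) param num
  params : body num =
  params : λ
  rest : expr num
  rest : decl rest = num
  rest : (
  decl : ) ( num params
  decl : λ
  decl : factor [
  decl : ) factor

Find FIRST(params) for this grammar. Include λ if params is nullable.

From params : body num =: add FIRST(body) = { (, ), +, [, num }.
params : λ contributes λ.
Union: FIRST(params) = { (, ), +, [, num, λ }.

{ (, ), +, [, num, λ }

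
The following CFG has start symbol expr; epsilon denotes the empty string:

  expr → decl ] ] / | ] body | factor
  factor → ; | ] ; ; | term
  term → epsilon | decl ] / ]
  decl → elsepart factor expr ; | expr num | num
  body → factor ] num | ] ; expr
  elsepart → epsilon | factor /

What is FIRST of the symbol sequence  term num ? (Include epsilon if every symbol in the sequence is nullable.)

Add FIRST(term)\{epsilon} = { /, ;, ], num }; term is nullable, continue.
num is a terminal; add {num} and stop.

{ /, ;, ], num }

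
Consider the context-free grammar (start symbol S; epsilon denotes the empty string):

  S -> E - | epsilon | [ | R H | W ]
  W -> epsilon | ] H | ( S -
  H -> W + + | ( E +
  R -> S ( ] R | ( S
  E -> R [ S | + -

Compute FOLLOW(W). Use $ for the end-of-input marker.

In S -> W ]: add FIRST(]) = { ] }.
In H -> W + +: add FIRST(+ +) = { + }.
Union: FOLLOW(W) = { +, ] }.

{ +, ] }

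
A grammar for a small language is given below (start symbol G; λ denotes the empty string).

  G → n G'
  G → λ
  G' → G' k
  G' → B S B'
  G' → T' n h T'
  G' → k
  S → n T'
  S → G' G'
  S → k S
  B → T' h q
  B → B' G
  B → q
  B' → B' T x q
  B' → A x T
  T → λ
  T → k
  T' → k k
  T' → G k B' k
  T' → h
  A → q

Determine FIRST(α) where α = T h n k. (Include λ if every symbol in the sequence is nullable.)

{ h, k }

Add FIRST(T)\{λ} = { k }; T is nullable, continue.
h is a terminal; add {h} and stop.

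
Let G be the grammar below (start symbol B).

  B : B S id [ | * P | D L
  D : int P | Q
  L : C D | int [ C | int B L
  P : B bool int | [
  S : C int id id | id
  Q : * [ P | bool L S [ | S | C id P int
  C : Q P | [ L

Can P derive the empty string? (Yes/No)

No

No nonterminal in this grammar is nullable.
No production of P has an RHS whose symbols are all nullable, so P is not nullable.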